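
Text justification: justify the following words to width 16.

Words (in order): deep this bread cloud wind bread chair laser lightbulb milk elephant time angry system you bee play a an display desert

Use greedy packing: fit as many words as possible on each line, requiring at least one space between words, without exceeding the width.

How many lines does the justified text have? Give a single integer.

Line 1: ['deep', 'this', 'bread'] (min_width=15, slack=1)
Line 2: ['cloud', 'wind', 'bread'] (min_width=16, slack=0)
Line 3: ['chair', 'laser'] (min_width=11, slack=5)
Line 4: ['lightbulb', 'milk'] (min_width=14, slack=2)
Line 5: ['elephant', 'time'] (min_width=13, slack=3)
Line 6: ['angry', 'system', 'you'] (min_width=16, slack=0)
Line 7: ['bee', 'play', 'a', 'an'] (min_width=13, slack=3)
Line 8: ['display', 'desert'] (min_width=14, slack=2)
Total lines: 8

Answer: 8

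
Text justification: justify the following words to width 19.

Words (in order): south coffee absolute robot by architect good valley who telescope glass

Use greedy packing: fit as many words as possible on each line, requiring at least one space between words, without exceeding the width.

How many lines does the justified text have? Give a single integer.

Answer: 5

Derivation:
Line 1: ['south', 'coffee'] (min_width=12, slack=7)
Line 2: ['absolute', 'robot', 'by'] (min_width=17, slack=2)
Line 3: ['architect', 'good'] (min_width=14, slack=5)
Line 4: ['valley', 'who'] (min_width=10, slack=9)
Line 5: ['telescope', 'glass'] (min_width=15, slack=4)
Total lines: 5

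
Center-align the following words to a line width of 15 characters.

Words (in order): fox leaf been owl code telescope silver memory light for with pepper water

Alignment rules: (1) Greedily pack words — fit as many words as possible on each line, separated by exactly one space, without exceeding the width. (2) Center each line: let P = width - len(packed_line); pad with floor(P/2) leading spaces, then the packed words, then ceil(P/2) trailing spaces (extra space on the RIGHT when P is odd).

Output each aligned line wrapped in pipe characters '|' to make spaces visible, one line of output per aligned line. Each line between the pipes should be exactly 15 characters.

Line 1: ['fox', 'leaf', 'been'] (min_width=13, slack=2)
Line 2: ['owl', 'code'] (min_width=8, slack=7)
Line 3: ['telescope'] (min_width=9, slack=6)
Line 4: ['silver', 'memory'] (min_width=13, slack=2)
Line 5: ['light', 'for', 'with'] (min_width=14, slack=1)
Line 6: ['pepper', 'water'] (min_width=12, slack=3)

Answer: | fox leaf been |
|   owl code    |
|   telescope   |
| silver memory |
|light for with |
| pepper water  |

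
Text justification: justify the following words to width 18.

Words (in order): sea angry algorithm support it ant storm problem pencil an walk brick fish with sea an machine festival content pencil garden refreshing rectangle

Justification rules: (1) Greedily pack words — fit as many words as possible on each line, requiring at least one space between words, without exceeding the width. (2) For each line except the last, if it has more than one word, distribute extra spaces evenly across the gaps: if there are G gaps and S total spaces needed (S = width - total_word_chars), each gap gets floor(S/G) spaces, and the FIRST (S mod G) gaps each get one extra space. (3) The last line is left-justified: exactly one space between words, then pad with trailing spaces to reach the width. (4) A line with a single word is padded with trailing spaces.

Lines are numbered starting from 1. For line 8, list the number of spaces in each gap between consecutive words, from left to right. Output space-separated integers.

Line 1: ['sea', 'angry'] (min_width=9, slack=9)
Line 2: ['algorithm', 'support'] (min_width=17, slack=1)
Line 3: ['it', 'ant', 'storm'] (min_width=12, slack=6)
Line 4: ['problem', 'pencil', 'an'] (min_width=17, slack=1)
Line 5: ['walk', 'brick', 'fish'] (min_width=15, slack=3)
Line 6: ['with', 'sea', 'an'] (min_width=11, slack=7)
Line 7: ['machine', 'festival'] (min_width=16, slack=2)
Line 8: ['content', 'pencil'] (min_width=14, slack=4)
Line 9: ['garden', 'refreshing'] (min_width=17, slack=1)
Line 10: ['rectangle'] (min_width=9, slack=9)

Answer: 5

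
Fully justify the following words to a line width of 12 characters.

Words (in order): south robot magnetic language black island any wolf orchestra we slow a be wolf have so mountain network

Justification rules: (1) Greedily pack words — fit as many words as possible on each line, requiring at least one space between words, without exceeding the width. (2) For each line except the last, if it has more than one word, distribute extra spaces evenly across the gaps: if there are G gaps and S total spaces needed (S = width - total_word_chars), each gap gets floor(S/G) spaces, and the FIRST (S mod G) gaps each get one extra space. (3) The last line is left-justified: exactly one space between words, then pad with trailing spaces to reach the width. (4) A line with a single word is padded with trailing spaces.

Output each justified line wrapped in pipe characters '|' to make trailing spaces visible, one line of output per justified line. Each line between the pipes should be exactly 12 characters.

Answer: |south  robot|
|magnetic    |
|language    |
|black island|
|any     wolf|
|orchestra we|
|slow   a  be|
|wolf have so|
|mountain    |
|network     |

Derivation:
Line 1: ['south', 'robot'] (min_width=11, slack=1)
Line 2: ['magnetic'] (min_width=8, slack=4)
Line 3: ['language'] (min_width=8, slack=4)
Line 4: ['black', 'island'] (min_width=12, slack=0)
Line 5: ['any', 'wolf'] (min_width=8, slack=4)
Line 6: ['orchestra', 'we'] (min_width=12, slack=0)
Line 7: ['slow', 'a', 'be'] (min_width=9, slack=3)
Line 8: ['wolf', 'have', 'so'] (min_width=12, slack=0)
Line 9: ['mountain'] (min_width=8, slack=4)
Line 10: ['network'] (min_width=7, slack=5)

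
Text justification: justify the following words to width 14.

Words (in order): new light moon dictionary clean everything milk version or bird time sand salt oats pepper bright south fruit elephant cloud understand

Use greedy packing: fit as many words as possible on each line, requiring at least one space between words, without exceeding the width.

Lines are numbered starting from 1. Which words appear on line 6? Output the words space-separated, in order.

Answer: or bird time

Derivation:
Line 1: ['new', 'light', 'moon'] (min_width=14, slack=0)
Line 2: ['dictionary'] (min_width=10, slack=4)
Line 3: ['clean'] (min_width=5, slack=9)
Line 4: ['everything'] (min_width=10, slack=4)
Line 5: ['milk', 'version'] (min_width=12, slack=2)
Line 6: ['or', 'bird', 'time'] (min_width=12, slack=2)
Line 7: ['sand', 'salt', 'oats'] (min_width=14, slack=0)
Line 8: ['pepper', 'bright'] (min_width=13, slack=1)
Line 9: ['south', 'fruit'] (min_width=11, slack=3)
Line 10: ['elephant', 'cloud'] (min_width=14, slack=0)
Line 11: ['understand'] (min_width=10, slack=4)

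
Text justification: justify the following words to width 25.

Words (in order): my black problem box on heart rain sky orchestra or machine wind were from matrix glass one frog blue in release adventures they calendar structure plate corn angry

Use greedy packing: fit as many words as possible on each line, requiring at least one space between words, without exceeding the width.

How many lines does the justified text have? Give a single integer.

Answer: 8

Derivation:
Line 1: ['my', 'black', 'problem', 'box', 'on'] (min_width=23, slack=2)
Line 2: ['heart', 'rain', 'sky', 'orchestra'] (min_width=24, slack=1)
Line 3: ['or', 'machine', 'wind', 'were', 'from'] (min_width=25, slack=0)
Line 4: ['matrix', 'glass', 'one', 'frog'] (min_width=21, slack=4)
Line 5: ['blue', 'in', 'release'] (min_width=15, slack=10)
Line 6: ['adventures', 'they', 'calendar'] (min_width=24, slack=1)
Line 7: ['structure', 'plate', 'corn'] (min_width=20, slack=5)
Line 8: ['angry'] (min_width=5, slack=20)
Total lines: 8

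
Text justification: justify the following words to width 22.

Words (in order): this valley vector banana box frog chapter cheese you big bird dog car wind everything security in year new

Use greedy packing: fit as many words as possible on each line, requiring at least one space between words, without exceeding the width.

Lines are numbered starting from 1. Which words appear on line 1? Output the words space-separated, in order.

Answer: this valley vector

Derivation:
Line 1: ['this', 'valley', 'vector'] (min_width=18, slack=4)
Line 2: ['banana', 'box', 'frog'] (min_width=15, slack=7)
Line 3: ['chapter', 'cheese', 'you', 'big'] (min_width=22, slack=0)
Line 4: ['bird', 'dog', 'car', 'wind'] (min_width=17, slack=5)
Line 5: ['everything', 'security', 'in'] (min_width=22, slack=0)
Line 6: ['year', 'new'] (min_width=8, slack=14)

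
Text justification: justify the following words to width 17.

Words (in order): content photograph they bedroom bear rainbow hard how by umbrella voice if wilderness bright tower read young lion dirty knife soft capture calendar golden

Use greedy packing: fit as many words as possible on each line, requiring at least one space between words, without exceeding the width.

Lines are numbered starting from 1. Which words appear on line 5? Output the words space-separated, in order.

Line 1: ['content'] (min_width=7, slack=10)
Line 2: ['photograph', 'they'] (min_width=15, slack=2)
Line 3: ['bedroom', 'bear'] (min_width=12, slack=5)
Line 4: ['rainbow', 'hard', 'how'] (min_width=16, slack=1)
Line 5: ['by', 'umbrella', 'voice'] (min_width=17, slack=0)
Line 6: ['if', 'wilderness'] (min_width=13, slack=4)
Line 7: ['bright', 'tower', 'read'] (min_width=17, slack=0)
Line 8: ['young', 'lion', 'dirty'] (min_width=16, slack=1)
Line 9: ['knife', 'soft'] (min_width=10, slack=7)
Line 10: ['capture', 'calendar'] (min_width=16, slack=1)
Line 11: ['golden'] (min_width=6, slack=11)

Answer: by umbrella voice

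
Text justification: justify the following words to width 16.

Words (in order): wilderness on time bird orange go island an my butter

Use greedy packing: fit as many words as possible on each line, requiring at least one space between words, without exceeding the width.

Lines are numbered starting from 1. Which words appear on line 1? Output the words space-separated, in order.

Line 1: ['wilderness', 'on'] (min_width=13, slack=3)
Line 2: ['time', 'bird', 'orange'] (min_width=16, slack=0)
Line 3: ['go', 'island', 'an', 'my'] (min_width=15, slack=1)
Line 4: ['butter'] (min_width=6, slack=10)

Answer: wilderness on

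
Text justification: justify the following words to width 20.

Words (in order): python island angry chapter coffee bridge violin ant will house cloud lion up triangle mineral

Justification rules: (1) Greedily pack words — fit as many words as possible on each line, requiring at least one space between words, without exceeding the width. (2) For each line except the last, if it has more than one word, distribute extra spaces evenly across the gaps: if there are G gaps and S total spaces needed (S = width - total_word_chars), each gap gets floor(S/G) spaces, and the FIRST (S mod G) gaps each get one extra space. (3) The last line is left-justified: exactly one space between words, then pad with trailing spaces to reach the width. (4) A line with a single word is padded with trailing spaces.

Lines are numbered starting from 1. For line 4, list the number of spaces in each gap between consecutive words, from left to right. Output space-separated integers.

Line 1: ['python', 'island', 'angry'] (min_width=19, slack=1)
Line 2: ['chapter', 'coffee'] (min_width=14, slack=6)
Line 3: ['bridge', 'violin', 'ant'] (min_width=17, slack=3)
Line 4: ['will', 'house', 'cloud'] (min_width=16, slack=4)
Line 5: ['lion', 'up', 'triangle'] (min_width=16, slack=4)
Line 6: ['mineral'] (min_width=7, slack=13)

Answer: 3 3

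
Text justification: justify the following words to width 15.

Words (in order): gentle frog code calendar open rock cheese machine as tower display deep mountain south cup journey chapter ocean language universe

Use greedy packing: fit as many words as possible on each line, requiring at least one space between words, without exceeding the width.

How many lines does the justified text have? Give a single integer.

Line 1: ['gentle', 'frog'] (min_width=11, slack=4)
Line 2: ['code', 'calendar'] (min_width=13, slack=2)
Line 3: ['open', 'rock'] (min_width=9, slack=6)
Line 4: ['cheese', 'machine'] (min_width=14, slack=1)
Line 5: ['as', 'tower'] (min_width=8, slack=7)
Line 6: ['display', 'deep'] (min_width=12, slack=3)
Line 7: ['mountain', 'south'] (min_width=14, slack=1)
Line 8: ['cup', 'journey'] (min_width=11, slack=4)
Line 9: ['chapter', 'ocean'] (min_width=13, slack=2)
Line 10: ['language'] (min_width=8, slack=7)
Line 11: ['universe'] (min_width=8, slack=7)
Total lines: 11

Answer: 11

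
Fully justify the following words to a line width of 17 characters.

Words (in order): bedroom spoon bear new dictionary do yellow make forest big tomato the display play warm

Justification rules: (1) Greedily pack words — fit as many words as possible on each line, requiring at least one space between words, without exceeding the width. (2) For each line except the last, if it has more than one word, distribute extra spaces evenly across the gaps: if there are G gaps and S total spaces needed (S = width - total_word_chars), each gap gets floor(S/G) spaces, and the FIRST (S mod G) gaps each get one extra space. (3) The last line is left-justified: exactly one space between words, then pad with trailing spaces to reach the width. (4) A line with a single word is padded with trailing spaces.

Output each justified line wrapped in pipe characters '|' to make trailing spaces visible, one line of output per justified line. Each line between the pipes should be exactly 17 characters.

Line 1: ['bedroom', 'spoon'] (min_width=13, slack=4)
Line 2: ['bear', 'new'] (min_width=8, slack=9)
Line 3: ['dictionary', 'do'] (min_width=13, slack=4)
Line 4: ['yellow', 'make'] (min_width=11, slack=6)
Line 5: ['forest', 'big', 'tomato'] (min_width=17, slack=0)
Line 6: ['the', 'display', 'play'] (min_width=16, slack=1)
Line 7: ['warm'] (min_width=4, slack=13)

Answer: |bedroom     spoon|
|bear          new|
|dictionary     do|
|yellow       make|
|forest big tomato|
|the  display play|
|warm             |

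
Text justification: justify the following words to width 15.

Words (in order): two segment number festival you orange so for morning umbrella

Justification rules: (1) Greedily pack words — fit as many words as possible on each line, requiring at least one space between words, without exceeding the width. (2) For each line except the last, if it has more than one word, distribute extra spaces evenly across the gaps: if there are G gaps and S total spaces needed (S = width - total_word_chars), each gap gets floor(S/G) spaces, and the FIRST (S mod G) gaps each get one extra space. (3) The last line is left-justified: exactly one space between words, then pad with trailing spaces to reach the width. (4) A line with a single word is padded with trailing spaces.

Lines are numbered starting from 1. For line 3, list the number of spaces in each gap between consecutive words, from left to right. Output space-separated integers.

Answer: 2 2

Derivation:
Line 1: ['two', 'segment'] (min_width=11, slack=4)
Line 2: ['number', 'festival'] (min_width=15, slack=0)
Line 3: ['you', 'orange', 'so'] (min_width=13, slack=2)
Line 4: ['for', 'morning'] (min_width=11, slack=4)
Line 5: ['umbrella'] (min_width=8, slack=7)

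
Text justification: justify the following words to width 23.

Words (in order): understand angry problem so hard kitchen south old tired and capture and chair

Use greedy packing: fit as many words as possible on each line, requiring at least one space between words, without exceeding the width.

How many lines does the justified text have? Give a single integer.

Line 1: ['understand', 'angry'] (min_width=16, slack=7)
Line 2: ['problem', 'so', 'hard', 'kitchen'] (min_width=23, slack=0)
Line 3: ['south', 'old', 'tired', 'and'] (min_width=19, slack=4)
Line 4: ['capture', 'and', 'chair'] (min_width=17, slack=6)
Total lines: 4

Answer: 4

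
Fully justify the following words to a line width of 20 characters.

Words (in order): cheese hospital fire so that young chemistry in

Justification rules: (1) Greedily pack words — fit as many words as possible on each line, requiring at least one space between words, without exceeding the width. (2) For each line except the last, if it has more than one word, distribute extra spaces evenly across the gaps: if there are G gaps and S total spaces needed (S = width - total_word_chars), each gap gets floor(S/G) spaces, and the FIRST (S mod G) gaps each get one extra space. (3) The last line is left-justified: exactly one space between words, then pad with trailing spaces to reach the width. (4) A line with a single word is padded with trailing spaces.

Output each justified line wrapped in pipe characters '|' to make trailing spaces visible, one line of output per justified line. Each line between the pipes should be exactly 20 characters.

Answer: |cheese hospital fire|
|so     that    young|
|chemistry in        |

Derivation:
Line 1: ['cheese', 'hospital', 'fire'] (min_width=20, slack=0)
Line 2: ['so', 'that', 'young'] (min_width=13, slack=7)
Line 3: ['chemistry', 'in'] (min_width=12, slack=8)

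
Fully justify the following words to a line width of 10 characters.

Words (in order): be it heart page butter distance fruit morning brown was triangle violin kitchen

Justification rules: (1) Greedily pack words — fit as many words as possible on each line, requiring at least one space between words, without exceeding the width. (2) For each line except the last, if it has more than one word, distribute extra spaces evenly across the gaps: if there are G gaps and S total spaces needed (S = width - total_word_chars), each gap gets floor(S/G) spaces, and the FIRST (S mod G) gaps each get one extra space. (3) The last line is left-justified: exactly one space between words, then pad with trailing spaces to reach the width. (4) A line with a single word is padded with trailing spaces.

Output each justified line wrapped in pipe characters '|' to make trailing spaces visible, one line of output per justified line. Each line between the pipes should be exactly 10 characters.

Line 1: ['be', 'it'] (min_width=5, slack=5)
Line 2: ['heart', 'page'] (min_width=10, slack=0)
Line 3: ['butter'] (min_width=6, slack=4)
Line 4: ['distance'] (min_width=8, slack=2)
Line 5: ['fruit'] (min_width=5, slack=5)
Line 6: ['morning'] (min_width=7, slack=3)
Line 7: ['brown', 'was'] (min_width=9, slack=1)
Line 8: ['triangle'] (min_width=8, slack=2)
Line 9: ['violin'] (min_width=6, slack=4)
Line 10: ['kitchen'] (min_width=7, slack=3)

Answer: |be      it|
|heart page|
|butter    |
|distance  |
|fruit     |
|morning   |
|brown  was|
|triangle  |
|violin    |
|kitchen   |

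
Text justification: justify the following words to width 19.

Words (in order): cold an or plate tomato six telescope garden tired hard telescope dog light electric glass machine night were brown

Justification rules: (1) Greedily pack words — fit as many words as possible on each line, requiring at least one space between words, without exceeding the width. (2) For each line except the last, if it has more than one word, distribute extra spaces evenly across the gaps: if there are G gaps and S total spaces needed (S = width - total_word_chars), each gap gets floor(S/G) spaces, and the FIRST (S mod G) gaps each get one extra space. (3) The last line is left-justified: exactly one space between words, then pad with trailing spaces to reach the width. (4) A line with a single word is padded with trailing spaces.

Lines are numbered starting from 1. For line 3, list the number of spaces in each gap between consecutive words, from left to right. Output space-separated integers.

Answer: 4

Derivation:
Line 1: ['cold', 'an', 'or', 'plate'] (min_width=16, slack=3)
Line 2: ['tomato', 'six'] (min_width=10, slack=9)
Line 3: ['telescope', 'garden'] (min_width=16, slack=3)
Line 4: ['tired', 'hard'] (min_width=10, slack=9)
Line 5: ['telescope', 'dog', 'light'] (min_width=19, slack=0)
Line 6: ['electric', 'glass'] (min_width=14, slack=5)
Line 7: ['machine', 'night', 'were'] (min_width=18, slack=1)
Line 8: ['brown'] (min_width=5, slack=14)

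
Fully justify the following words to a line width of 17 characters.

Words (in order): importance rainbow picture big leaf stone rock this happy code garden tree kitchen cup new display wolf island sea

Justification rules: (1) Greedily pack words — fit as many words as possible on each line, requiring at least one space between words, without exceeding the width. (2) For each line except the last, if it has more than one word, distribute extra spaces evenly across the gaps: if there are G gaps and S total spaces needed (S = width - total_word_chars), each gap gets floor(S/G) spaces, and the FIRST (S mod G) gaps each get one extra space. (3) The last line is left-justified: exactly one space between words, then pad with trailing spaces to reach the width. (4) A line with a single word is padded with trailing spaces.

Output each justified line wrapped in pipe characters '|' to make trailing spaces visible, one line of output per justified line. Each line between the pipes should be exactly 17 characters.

Answer: |importance       |
|rainbow   picture|
|big   leaf  stone|
|rock  this  happy|
|code  garden tree|
|kitchen  cup  new|
|display      wolf|
|island sea       |

Derivation:
Line 1: ['importance'] (min_width=10, slack=7)
Line 2: ['rainbow', 'picture'] (min_width=15, slack=2)
Line 3: ['big', 'leaf', 'stone'] (min_width=14, slack=3)
Line 4: ['rock', 'this', 'happy'] (min_width=15, slack=2)
Line 5: ['code', 'garden', 'tree'] (min_width=16, slack=1)
Line 6: ['kitchen', 'cup', 'new'] (min_width=15, slack=2)
Line 7: ['display', 'wolf'] (min_width=12, slack=5)
Line 8: ['island', 'sea'] (min_width=10, slack=7)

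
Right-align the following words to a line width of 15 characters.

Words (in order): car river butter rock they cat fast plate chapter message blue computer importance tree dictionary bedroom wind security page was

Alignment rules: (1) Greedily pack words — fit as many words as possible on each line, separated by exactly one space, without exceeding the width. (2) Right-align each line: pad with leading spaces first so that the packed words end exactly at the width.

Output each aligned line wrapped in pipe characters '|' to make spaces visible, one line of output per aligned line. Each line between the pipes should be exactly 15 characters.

Answer: |      car river|
|    butter rock|
|  they cat fast|
|  plate chapter|
|   message blue|
|       computer|
|importance tree|
|     dictionary|
|   bedroom wind|
|  security page|
|            was|

Derivation:
Line 1: ['car', 'river'] (min_width=9, slack=6)
Line 2: ['butter', 'rock'] (min_width=11, slack=4)
Line 3: ['they', 'cat', 'fast'] (min_width=13, slack=2)
Line 4: ['plate', 'chapter'] (min_width=13, slack=2)
Line 5: ['message', 'blue'] (min_width=12, slack=3)
Line 6: ['computer'] (min_width=8, slack=7)
Line 7: ['importance', 'tree'] (min_width=15, slack=0)
Line 8: ['dictionary'] (min_width=10, slack=5)
Line 9: ['bedroom', 'wind'] (min_width=12, slack=3)
Line 10: ['security', 'page'] (min_width=13, slack=2)
Line 11: ['was'] (min_width=3, slack=12)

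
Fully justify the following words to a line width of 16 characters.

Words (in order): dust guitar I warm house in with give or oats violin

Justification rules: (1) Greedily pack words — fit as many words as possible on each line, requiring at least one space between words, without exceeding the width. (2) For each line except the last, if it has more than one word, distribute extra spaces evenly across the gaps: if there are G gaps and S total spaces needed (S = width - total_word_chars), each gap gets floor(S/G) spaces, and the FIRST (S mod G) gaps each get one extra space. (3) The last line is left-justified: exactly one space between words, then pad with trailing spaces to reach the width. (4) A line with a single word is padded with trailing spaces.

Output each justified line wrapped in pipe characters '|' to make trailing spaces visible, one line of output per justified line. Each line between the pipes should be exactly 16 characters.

Answer: |dust   guitar  I|
|warm   house  in|
|with   give   or|
|oats violin     |

Derivation:
Line 1: ['dust', 'guitar', 'I'] (min_width=13, slack=3)
Line 2: ['warm', 'house', 'in'] (min_width=13, slack=3)
Line 3: ['with', 'give', 'or'] (min_width=12, slack=4)
Line 4: ['oats', 'violin'] (min_width=11, slack=5)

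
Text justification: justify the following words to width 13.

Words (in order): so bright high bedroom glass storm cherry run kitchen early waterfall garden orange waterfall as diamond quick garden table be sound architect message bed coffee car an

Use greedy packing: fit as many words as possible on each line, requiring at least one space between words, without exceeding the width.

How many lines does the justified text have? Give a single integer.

Line 1: ['so', 'bright'] (min_width=9, slack=4)
Line 2: ['high', 'bedroom'] (min_width=12, slack=1)
Line 3: ['glass', 'storm'] (min_width=11, slack=2)
Line 4: ['cherry', 'run'] (min_width=10, slack=3)
Line 5: ['kitchen', 'early'] (min_width=13, slack=0)
Line 6: ['waterfall'] (min_width=9, slack=4)
Line 7: ['garden', 'orange'] (min_width=13, slack=0)
Line 8: ['waterfall', 'as'] (min_width=12, slack=1)
Line 9: ['diamond', 'quick'] (min_width=13, slack=0)
Line 10: ['garden', 'table'] (min_width=12, slack=1)
Line 11: ['be', 'sound'] (min_width=8, slack=5)
Line 12: ['architect'] (min_width=9, slack=4)
Line 13: ['message', 'bed'] (min_width=11, slack=2)
Line 14: ['coffee', 'car', 'an'] (min_width=13, slack=0)
Total lines: 14

Answer: 14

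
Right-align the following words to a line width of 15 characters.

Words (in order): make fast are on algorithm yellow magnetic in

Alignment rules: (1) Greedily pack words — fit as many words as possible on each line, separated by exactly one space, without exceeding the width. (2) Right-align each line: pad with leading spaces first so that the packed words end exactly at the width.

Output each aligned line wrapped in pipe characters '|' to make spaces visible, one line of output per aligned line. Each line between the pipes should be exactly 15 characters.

Answer: |  make fast are|
|   on algorithm|
|yellow magnetic|
|             in|

Derivation:
Line 1: ['make', 'fast', 'are'] (min_width=13, slack=2)
Line 2: ['on', 'algorithm'] (min_width=12, slack=3)
Line 3: ['yellow', 'magnetic'] (min_width=15, slack=0)
Line 4: ['in'] (min_width=2, slack=13)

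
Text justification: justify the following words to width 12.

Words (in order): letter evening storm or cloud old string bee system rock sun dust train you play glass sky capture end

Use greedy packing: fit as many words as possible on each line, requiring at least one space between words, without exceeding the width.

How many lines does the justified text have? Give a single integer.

Line 1: ['letter'] (min_width=6, slack=6)
Line 2: ['evening'] (min_width=7, slack=5)
Line 3: ['storm', 'or'] (min_width=8, slack=4)
Line 4: ['cloud', 'old'] (min_width=9, slack=3)
Line 5: ['string', 'bee'] (min_width=10, slack=2)
Line 6: ['system', 'rock'] (min_width=11, slack=1)
Line 7: ['sun', 'dust'] (min_width=8, slack=4)
Line 8: ['train', 'you'] (min_width=9, slack=3)
Line 9: ['play', 'glass'] (min_width=10, slack=2)
Line 10: ['sky', 'capture'] (min_width=11, slack=1)
Line 11: ['end'] (min_width=3, slack=9)
Total lines: 11

Answer: 11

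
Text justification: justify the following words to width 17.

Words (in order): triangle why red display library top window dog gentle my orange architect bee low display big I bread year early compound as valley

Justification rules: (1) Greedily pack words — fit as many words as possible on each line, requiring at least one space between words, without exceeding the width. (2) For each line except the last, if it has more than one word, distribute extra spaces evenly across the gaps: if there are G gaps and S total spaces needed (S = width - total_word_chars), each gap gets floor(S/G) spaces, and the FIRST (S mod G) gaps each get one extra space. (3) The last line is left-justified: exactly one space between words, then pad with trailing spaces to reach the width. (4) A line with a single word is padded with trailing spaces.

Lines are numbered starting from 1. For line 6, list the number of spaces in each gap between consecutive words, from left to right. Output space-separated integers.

Answer: 3 3

Derivation:
Line 1: ['triangle', 'why', 'red'] (min_width=16, slack=1)
Line 2: ['display', 'library'] (min_width=15, slack=2)
Line 3: ['top', 'window', 'dog'] (min_width=14, slack=3)
Line 4: ['gentle', 'my', 'orange'] (min_width=16, slack=1)
Line 5: ['architect', 'bee', 'low'] (min_width=17, slack=0)
Line 6: ['display', 'big', 'I'] (min_width=13, slack=4)
Line 7: ['bread', 'year', 'early'] (min_width=16, slack=1)
Line 8: ['compound', 'as'] (min_width=11, slack=6)
Line 9: ['valley'] (min_width=6, slack=11)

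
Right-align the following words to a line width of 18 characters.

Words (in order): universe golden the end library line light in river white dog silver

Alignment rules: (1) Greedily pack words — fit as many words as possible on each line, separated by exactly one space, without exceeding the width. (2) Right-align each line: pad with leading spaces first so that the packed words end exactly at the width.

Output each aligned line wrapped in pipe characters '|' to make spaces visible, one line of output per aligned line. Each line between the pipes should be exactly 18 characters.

Line 1: ['universe', 'golden'] (min_width=15, slack=3)
Line 2: ['the', 'end', 'library'] (min_width=15, slack=3)
Line 3: ['line', 'light', 'in'] (min_width=13, slack=5)
Line 4: ['river', 'white', 'dog'] (min_width=15, slack=3)
Line 5: ['silver'] (min_width=6, slack=12)

Answer: |   universe golden|
|   the end library|
|     line light in|
|   river white dog|
|            silver|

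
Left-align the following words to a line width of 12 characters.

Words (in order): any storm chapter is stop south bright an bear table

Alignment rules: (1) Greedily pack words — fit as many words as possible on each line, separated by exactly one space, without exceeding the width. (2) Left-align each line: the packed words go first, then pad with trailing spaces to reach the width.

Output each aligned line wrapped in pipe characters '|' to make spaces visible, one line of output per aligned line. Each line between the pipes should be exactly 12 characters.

Answer: |any storm   |
|chapter is  |
|stop south  |
|bright an   |
|bear table  |

Derivation:
Line 1: ['any', 'storm'] (min_width=9, slack=3)
Line 2: ['chapter', 'is'] (min_width=10, slack=2)
Line 3: ['stop', 'south'] (min_width=10, slack=2)
Line 4: ['bright', 'an'] (min_width=9, slack=3)
Line 5: ['bear', 'table'] (min_width=10, slack=2)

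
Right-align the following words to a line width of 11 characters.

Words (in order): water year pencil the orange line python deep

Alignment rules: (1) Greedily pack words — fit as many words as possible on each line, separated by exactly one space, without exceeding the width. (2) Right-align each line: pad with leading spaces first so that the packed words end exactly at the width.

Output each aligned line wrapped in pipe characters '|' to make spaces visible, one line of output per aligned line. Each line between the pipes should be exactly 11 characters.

Answer: | water year|
| pencil the|
|orange line|
|python deep|

Derivation:
Line 1: ['water', 'year'] (min_width=10, slack=1)
Line 2: ['pencil', 'the'] (min_width=10, slack=1)
Line 3: ['orange', 'line'] (min_width=11, slack=0)
Line 4: ['python', 'deep'] (min_width=11, slack=0)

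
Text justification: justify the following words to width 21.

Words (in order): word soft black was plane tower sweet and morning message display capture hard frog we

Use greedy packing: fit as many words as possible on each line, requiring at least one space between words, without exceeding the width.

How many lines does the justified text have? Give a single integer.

Line 1: ['word', 'soft', 'black', 'was'] (min_width=19, slack=2)
Line 2: ['plane', 'tower', 'sweet', 'and'] (min_width=21, slack=0)
Line 3: ['morning', 'message'] (min_width=15, slack=6)
Line 4: ['display', 'capture', 'hard'] (min_width=20, slack=1)
Line 5: ['frog', 'we'] (min_width=7, slack=14)
Total lines: 5

Answer: 5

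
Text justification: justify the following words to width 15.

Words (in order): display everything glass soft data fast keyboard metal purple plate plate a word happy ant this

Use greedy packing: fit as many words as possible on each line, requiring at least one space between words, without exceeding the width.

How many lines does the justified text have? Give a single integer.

Line 1: ['display'] (min_width=7, slack=8)
Line 2: ['everything'] (min_width=10, slack=5)
Line 3: ['glass', 'soft', 'data'] (min_width=15, slack=0)
Line 4: ['fast', 'keyboard'] (min_width=13, slack=2)
Line 5: ['metal', 'purple'] (min_width=12, slack=3)
Line 6: ['plate', 'plate', 'a'] (min_width=13, slack=2)
Line 7: ['word', 'happy', 'ant'] (min_width=14, slack=1)
Line 8: ['this'] (min_width=4, slack=11)
Total lines: 8

Answer: 8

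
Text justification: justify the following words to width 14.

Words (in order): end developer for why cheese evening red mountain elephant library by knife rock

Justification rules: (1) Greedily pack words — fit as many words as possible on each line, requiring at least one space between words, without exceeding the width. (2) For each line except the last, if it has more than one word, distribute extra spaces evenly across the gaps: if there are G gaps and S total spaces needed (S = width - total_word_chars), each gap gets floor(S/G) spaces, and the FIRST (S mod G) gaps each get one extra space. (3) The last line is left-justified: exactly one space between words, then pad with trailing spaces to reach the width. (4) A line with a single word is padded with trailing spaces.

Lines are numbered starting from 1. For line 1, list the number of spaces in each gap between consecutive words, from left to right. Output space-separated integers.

Line 1: ['end', 'developer'] (min_width=13, slack=1)
Line 2: ['for', 'why', 'cheese'] (min_width=14, slack=0)
Line 3: ['evening', 'red'] (min_width=11, slack=3)
Line 4: ['mountain'] (min_width=8, slack=6)
Line 5: ['elephant'] (min_width=8, slack=6)
Line 6: ['library', 'by'] (min_width=10, slack=4)
Line 7: ['knife', 'rock'] (min_width=10, slack=4)

Answer: 2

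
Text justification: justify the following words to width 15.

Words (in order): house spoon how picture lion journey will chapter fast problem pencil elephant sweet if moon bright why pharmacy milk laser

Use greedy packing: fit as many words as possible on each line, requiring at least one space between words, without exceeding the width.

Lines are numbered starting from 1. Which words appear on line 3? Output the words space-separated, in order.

Line 1: ['house', 'spoon', 'how'] (min_width=15, slack=0)
Line 2: ['picture', 'lion'] (min_width=12, slack=3)
Line 3: ['journey', 'will'] (min_width=12, slack=3)
Line 4: ['chapter', 'fast'] (min_width=12, slack=3)
Line 5: ['problem', 'pencil'] (min_width=14, slack=1)
Line 6: ['elephant', 'sweet'] (min_width=14, slack=1)
Line 7: ['if', 'moon', 'bright'] (min_width=14, slack=1)
Line 8: ['why', 'pharmacy'] (min_width=12, slack=3)
Line 9: ['milk', 'laser'] (min_width=10, slack=5)

Answer: journey will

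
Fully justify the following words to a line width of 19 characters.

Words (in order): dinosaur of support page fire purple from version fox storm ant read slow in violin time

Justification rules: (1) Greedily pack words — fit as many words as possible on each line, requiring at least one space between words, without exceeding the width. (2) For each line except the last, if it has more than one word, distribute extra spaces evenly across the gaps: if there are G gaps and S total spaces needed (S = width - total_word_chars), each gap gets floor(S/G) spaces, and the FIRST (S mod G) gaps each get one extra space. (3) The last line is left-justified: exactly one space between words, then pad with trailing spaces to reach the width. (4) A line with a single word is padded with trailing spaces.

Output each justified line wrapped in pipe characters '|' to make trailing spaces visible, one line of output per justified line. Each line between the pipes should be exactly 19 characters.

Answer: |dinosaur of support|
|page   fire  purple|
|from   version  fox|
|storm ant read slow|
|in violin time     |

Derivation:
Line 1: ['dinosaur', 'of', 'support'] (min_width=19, slack=0)
Line 2: ['page', 'fire', 'purple'] (min_width=16, slack=3)
Line 3: ['from', 'version', 'fox'] (min_width=16, slack=3)
Line 4: ['storm', 'ant', 'read', 'slow'] (min_width=19, slack=0)
Line 5: ['in', 'violin', 'time'] (min_width=14, slack=5)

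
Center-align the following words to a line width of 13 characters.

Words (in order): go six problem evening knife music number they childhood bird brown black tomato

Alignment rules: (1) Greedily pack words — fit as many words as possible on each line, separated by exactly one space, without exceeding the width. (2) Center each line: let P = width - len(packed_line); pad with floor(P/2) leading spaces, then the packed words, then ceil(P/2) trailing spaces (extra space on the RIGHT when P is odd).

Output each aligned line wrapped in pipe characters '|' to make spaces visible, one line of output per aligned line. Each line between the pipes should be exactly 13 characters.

Answer: |   go six    |
|   problem   |
|evening knife|
|music number |
|    they     |
|  childhood  |
| bird brown  |
|black tomato |

Derivation:
Line 1: ['go', 'six'] (min_width=6, slack=7)
Line 2: ['problem'] (min_width=7, slack=6)
Line 3: ['evening', 'knife'] (min_width=13, slack=0)
Line 4: ['music', 'number'] (min_width=12, slack=1)
Line 5: ['they'] (min_width=4, slack=9)
Line 6: ['childhood'] (min_width=9, slack=4)
Line 7: ['bird', 'brown'] (min_width=10, slack=3)
Line 8: ['black', 'tomato'] (min_width=12, slack=1)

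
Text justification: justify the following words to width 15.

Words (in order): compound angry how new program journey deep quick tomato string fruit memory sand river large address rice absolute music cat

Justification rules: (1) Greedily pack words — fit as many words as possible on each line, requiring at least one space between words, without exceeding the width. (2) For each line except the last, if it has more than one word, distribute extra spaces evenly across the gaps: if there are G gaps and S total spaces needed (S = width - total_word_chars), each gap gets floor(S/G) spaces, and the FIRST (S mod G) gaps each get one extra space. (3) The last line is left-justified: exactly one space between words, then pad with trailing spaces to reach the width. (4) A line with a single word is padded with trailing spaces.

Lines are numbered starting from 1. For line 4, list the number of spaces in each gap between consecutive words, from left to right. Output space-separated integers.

Answer: 4

Derivation:
Line 1: ['compound', 'angry'] (min_width=14, slack=1)
Line 2: ['how', 'new', 'program'] (min_width=15, slack=0)
Line 3: ['journey', 'deep'] (min_width=12, slack=3)
Line 4: ['quick', 'tomato'] (min_width=12, slack=3)
Line 5: ['string', 'fruit'] (min_width=12, slack=3)
Line 6: ['memory', 'sand'] (min_width=11, slack=4)
Line 7: ['river', 'large'] (min_width=11, slack=4)
Line 8: ['address', 'rice'] (min_width=12, slack=3)
Line 9: ['absolute', 'music'] (min_width=14, slack=1)
Line 10: ['cat'] (min_width=3, slack=12)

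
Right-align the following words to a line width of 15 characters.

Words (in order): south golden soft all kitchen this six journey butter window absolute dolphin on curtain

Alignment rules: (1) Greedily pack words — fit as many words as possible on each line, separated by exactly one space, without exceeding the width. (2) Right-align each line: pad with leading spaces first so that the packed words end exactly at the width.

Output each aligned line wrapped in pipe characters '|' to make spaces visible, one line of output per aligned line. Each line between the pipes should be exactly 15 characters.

Line 1: ['south', 'golden'] (min_width=12, slack=3)
Line 2: ['soft', 'all'] (min_width=8, slack=7)
Line 3: ['kitchen', 'this'] (min_width=12, slack=3)
Line 4: ['six', 'journey'] (min_width=11, slack=4)
Line 5: ['butter', 'window'] (min_width=13, slack=2)
Line 6: ['absolute'] (min_width=8, slack=7)
Line 7: ['dolphin', 'on'] (min_width=10, slack=5)
Line 8: ['curtain'] (min_width=7, slack=8)

Answer: |   south golden|
|       soft all|
|   kitchen this|
|    six journey|
|  butter window|
|       absolute|
|     dolphin on|
|        curtain|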